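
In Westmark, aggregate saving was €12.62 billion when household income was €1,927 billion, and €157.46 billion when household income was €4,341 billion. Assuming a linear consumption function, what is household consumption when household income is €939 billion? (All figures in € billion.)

MPS = ΔS/ΔY = (157.46 − 12.62)/(4341 − 1927) = 144.84/2414 = 0.06
MPC = 1 − MPS = 0.94
Autonomous saving = 12.62 − 0.06(1927) = -103, so a = 103
C = 103 + 0.94(939) = 103 + 882.66 = 985.66

C = 985.66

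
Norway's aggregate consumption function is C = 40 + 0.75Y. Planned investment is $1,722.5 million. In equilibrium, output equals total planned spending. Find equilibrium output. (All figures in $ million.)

Y = 7050

Y = C + I = 40 + 0.75Y + 1722.5
Y − 0.75Y = 1762.5
0.25Y = 1762.5, so Y = 1762.5/0.25 = 7050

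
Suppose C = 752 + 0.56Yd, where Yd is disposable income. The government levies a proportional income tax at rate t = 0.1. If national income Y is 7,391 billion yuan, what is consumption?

Yd = (1 − 0.1)(7391) = 0.9(7391) = 6651.9
C = 752 + 0.56(6651.9) = 752 + 3725.064 = 4477.064

C = 4477.064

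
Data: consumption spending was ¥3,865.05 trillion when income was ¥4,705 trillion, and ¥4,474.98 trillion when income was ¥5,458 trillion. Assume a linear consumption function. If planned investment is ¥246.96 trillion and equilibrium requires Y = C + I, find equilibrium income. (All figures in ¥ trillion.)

MPC = (4474.98 − 3865.05)/(5458 − 4705) = 609.93/753 = 0.81
a = 3865.05 − 0.81(4705) = 54
Equilibrium: Y = 54 + 0.81Y + 246.96
0.19Y = 300.96, so Y = 300.96/0.19 = 1584

Y = 1584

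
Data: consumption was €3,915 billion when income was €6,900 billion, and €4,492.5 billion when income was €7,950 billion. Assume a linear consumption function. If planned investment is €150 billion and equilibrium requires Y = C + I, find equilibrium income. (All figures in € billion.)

Y = 600

MPC = (4492.5 − 3915)/(7950 − 6900) = 577.5/1050 = 0.55
a = 3915 − 0.55(6900) = 120
Equilibrium: Y = 120 + 0.55Y + 150
0.45Y = 270, so Y = 270/0.45 = 600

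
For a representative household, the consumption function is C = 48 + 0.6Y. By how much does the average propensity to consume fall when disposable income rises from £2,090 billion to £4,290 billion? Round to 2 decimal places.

ΔAPC = 0.01

At Y = 2090: C = 48 + 0.6(2090) = 1302, APC = 1302/2090 = 0.623
At Y = 4290: C = 2622, APC = 2622/4290 = 0.611
Fall in APC = 0.623 − 0.611 = 0.012 ≈ 0.01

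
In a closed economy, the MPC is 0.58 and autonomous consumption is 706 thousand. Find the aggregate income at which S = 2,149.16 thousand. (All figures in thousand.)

S = Y − C = -706 + 0.42Y
-706 + 0.42Y = 2149.16, so 0.42Y = 2855.16 and Y = 6798

Y = 6798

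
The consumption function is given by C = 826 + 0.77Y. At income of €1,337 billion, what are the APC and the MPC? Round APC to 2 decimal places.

APC = 1.39; MPC = 0.77

MPC = 0.77 (the slope of the consumption function)
C = 826 + 0.77(1337) = 1855.49, so APC = 1855.49/1337 = 1.39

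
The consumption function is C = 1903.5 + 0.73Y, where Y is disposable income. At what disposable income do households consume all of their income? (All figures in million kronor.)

At break-even, C = Y: 1903.5 + 0.73Y = Y
0.27Y = 1903.5, so Y = 1903.5/0.27 = 7050

Y = 7050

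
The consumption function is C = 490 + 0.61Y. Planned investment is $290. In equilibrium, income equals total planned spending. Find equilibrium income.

Y = C + I = 490 + 0.61Y + 290
Y − 0.61Y = 780
0.39Y = 780, so Y = 780/0.39 = 2000

Y = 2000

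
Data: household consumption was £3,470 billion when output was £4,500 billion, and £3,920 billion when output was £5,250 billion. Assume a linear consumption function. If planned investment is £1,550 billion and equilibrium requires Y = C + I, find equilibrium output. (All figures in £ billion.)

Y = 5800

MPC = (3920 − 3470)/(5250 − 4500) = 450/750 = 0.6
a = 3470 − 0.6(4500) = 770
Equilibrium: Y = 770 + 0.6Y + 1550
0.4Y = 2320, so Y = 2320/0.4 = 5800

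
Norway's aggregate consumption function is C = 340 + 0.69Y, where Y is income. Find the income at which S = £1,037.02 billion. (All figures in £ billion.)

S = Y − C = -340 + 0.31Y
-340 + 0.31Y = 1037.02, so 0.31Y = 1377.02 and Y = 4442

Y = 4442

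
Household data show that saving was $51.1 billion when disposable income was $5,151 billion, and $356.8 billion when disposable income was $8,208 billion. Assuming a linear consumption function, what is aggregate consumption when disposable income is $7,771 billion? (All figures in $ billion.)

MPS = ΔS/ΔY = (356.8 − 51.1)/(8208 − 5151) = 305.7/3057 = 0.1
MPC = 1 − MPS = 0.9
Autonomous saving = 51.1 − 0.1(5151) = -464, so a = 464
C = 464 + 0.9(7771) = 464 + 6993.9 = 7457.9

C = 7457.9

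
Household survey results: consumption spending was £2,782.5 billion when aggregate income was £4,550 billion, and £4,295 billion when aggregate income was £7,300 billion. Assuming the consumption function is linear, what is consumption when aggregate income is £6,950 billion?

MPC = (4295 − 2782.5)/(7300 − 4550) = 1512.5/2750 = 0.55
a = 2782.5 − 0.55(4550) = 2782.5 − 2502.5 = 280
C = 280 + 0.55(6950) = 280 + 3822.5 = 4102.5

C = 4102.5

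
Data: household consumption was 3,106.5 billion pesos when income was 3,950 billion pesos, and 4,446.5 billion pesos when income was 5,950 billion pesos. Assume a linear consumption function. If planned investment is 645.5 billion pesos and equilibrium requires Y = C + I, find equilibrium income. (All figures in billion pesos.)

MPC = (4446.5 − 3106.5)/(5950 − 3950) = 1340/2000 = 0.67
a = 3106.5 − 0.67(3950) = 460
Equilibrium: Y = 460 + 0.67Y + 645.5
0.33Y = 1105.5, so Y = 1105.5/0.33 = 3350

Y = 3350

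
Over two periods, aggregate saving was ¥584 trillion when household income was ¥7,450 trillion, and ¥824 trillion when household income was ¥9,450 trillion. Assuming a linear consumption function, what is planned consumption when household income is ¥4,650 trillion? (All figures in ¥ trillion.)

C = 4402

MPS = ΔS/ΔY = (824 − 584)/(9450 − 7450) = 240/2000 = 0.12
MPC = 1 − MPS = 0.88
Autonomous saving = 584 − 0.12(7450) = -310, so a = 310
C = 310 + 0.88(4650) = 310 + 4092 = 4402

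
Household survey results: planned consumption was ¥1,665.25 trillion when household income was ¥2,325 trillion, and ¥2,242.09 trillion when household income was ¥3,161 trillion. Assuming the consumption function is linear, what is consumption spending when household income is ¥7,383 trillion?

MPC = (2242.09 − 1665.25)/(3161 − 2325) = 576.84/836 = 0.69
a = 1665.25 − 0.69(2325) = 1665.25 − 1604.25 = 61
C = 61 + 0.69(7383) = 61 + 5094.27 = 5155.27

C = 5155.27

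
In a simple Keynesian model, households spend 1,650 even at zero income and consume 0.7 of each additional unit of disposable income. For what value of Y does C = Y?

At break-even, C = Y: 1650 + 0.7Y = Y
0.3Y = 1650, so Y = 1650/0.3 = 5500

Y = 5500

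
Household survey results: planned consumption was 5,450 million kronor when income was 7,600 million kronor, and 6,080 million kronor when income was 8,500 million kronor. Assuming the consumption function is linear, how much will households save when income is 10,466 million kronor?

S = 3009.8

MPC = (6080 − 5450)/(8500 − 7600) = 630/900 = 0.7
a = 5450 − 0.7(7600) = 5450 − 5320 = 130
C = 130 + 0.7(10466) = 7456.2
S = 10466 − 7456.2 = 3009.8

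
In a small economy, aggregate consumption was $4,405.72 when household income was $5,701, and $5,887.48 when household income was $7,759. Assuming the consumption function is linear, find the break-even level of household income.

MPC = (5887.48 − 4405.72)/(7759 − 5701) = 1481.76/2058 = 0.72
a = 4405.72 − 0.72(5701) = 4405.72 − 4104.72 = 301
Break-even: Y = a/(1−MPC) = 301/0.28 = 1075

Y = 1075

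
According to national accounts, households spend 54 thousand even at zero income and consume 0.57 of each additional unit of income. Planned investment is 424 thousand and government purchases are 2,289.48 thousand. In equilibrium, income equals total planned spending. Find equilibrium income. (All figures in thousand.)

Y = C + I + G = 54 + 0.57Y + 424 + 2289.48
Y − 0.57Y = 2767.48
0.43Y = 2767.48, so Y = 2767.48/0.43 = 6436

Y = 6436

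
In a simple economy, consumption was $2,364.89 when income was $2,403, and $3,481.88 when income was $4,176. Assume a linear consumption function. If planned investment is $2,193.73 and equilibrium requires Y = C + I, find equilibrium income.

MPC = (3481.88 − 2364.89)/(4176 − 2403) = 1116.99/1773 = 0.63
a = 2364.89 − 0.63(2403) = 851
Equilibrium: Y = 851 + 0.63Y + 2193.73
0.37Y = 3044.73, so Y = 3044.73/0.37 = 8229

Y = 8229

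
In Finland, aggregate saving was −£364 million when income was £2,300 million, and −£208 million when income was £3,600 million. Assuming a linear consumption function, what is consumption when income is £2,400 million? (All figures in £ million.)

C = 2752

MPS = ΔS/ΔY = (-208 − (-364))/(3600 − 2300) = 156/1300 = 0.12
MPC = 1 − MPS = 0.88
Autonomous saving = -364 − 0.12(2300) = -640, so a = 640
C = 640 + 0.88(2400) = 640 + 2112 = 2752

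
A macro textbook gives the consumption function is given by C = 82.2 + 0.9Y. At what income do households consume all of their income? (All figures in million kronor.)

Y = 822

At break-even, C = Y: 82.2 + 0.9Y = Y
0.1Y = 82.2, so Y = 82.2/0.1 = 822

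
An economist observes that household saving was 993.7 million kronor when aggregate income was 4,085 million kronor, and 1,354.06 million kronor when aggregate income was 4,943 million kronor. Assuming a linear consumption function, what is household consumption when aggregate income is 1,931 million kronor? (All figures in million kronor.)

C = 1841.98

MPS = ΔS/ΔY = (1354.06 − 993.7)/(4943 − 4085) = 360.36/858 = 0.42
MPC = 1 − MPS = 0.58
Autonomous saving = 993.7 − 0.42(4085) = -722, so a = 722
C = 722 + 0.58(1931) = 722 + 1119.98 = 1841.98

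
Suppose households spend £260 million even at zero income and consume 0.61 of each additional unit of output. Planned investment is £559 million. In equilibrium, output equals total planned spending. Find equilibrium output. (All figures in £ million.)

Y = 2100

Y = C + I = 260 + 0.61Y + 559
Y − 0.61Y = 819
0.39Y = 819, so Y = 819/0.39 = 2100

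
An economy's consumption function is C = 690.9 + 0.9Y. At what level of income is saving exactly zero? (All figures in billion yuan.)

Y = 6909

At break-even, C = Y: 690.9 + 0.9Y = Y
0.1Y = 690.9, so Y = 690.9/0.1 = 6909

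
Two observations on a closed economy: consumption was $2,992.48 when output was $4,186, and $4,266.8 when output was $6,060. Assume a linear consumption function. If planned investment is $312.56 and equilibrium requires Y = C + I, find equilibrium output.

MPC = (4266.8 − 2992.48)/(6060 − 4186) = 1274.32/1874 = 0.68
a = 2992.48 − 0.68(4186) = 146
Equilibrium: Y = 146 + 0.68Y + 312.56
0.32Y = 458.56, so Y = 458.56/0.32 = 1433

Y = 1433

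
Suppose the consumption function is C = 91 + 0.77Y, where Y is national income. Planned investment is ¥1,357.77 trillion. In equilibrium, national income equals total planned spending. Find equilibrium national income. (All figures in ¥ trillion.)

Y = 6299

Y = C + I = 91 + 0.77Y + 1357.77
Y − 0.77Y = 1448.77
0.23Y = 1448.77, so Y = 1448.77/0.23 = 6299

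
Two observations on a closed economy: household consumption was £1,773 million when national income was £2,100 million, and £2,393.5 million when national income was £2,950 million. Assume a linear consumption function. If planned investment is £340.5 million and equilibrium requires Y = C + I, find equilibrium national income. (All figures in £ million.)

MPC = (2393.5 − 1773)/(2950 − 2100) = 620.5/850 = 0.73
a = 1773 − 0.73(2100) = 240
Equilibrium: Y = 240 + 0.73Y + 340.5
0.27Y = 580.5, so Y = 580.5/0.27 = 2150

Y = 2150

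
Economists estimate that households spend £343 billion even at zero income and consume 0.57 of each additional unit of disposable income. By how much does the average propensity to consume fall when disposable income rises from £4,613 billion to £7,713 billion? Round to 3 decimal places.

At Y = 4613: C = 343 + 0.57(4613) = 2972.41, APC = 2972.41/4613 = 0.6444
At Y = 7713: C = 4739.41, APC = 4739.41/7713 = 0.6145
Fall in APC = 0.6444 − 0.6145 = 0.0299 ≈ 0.030

ΔAPC = 0.030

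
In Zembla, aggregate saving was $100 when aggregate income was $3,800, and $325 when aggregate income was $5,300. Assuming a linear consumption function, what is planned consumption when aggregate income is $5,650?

MPS = ΔS/ΔY = (325 − 100)/(5300 − 3800) = 225/1500 = 0.15
MPC = 1 − MPS = 0.85
Autonomous saving = 100 − 0.15(3800) = -470, so a = 470
C = 470 + 0.85(5650) = 470 + 4802.5 = 5272.5

C = 5272.5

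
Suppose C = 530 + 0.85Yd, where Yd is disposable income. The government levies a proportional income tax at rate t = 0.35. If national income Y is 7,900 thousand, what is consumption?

C = 4894.75

Yd = (1 − 0.35)(7900) = 0.65(7900) = 5135
C = 530 + 0.85(5135) = 530 + 4364.75 = 4894.75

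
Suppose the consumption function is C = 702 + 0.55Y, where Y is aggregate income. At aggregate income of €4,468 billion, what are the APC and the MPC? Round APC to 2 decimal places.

MPC = 0.55 (the slope of the consumption function)
C = 702 + 0.55(4468) = 3159.4, so APC = 3159.4/4468 = 0.71

APC = 0.71; MPC = 0.55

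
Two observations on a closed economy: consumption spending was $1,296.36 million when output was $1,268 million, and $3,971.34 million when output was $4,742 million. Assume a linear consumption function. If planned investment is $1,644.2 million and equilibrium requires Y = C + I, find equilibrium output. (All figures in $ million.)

MPC = (3971.34 − 1296.36)/(4742 − 1268) = 2674.98/3474 = 0.77
a = 1296.36 − 0.77(1268) = 320
Equilibrium: Y = 320 + 0.77Y + 1644.2
0.23Y = 1964.2, so Y = 1964.2/0.23 = 8540

Y = 8540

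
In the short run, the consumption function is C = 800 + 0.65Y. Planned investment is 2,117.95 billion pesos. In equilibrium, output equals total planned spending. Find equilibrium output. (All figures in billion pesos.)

Y = C + I = 800 + 0.65Y + 2117.95
Y − 0.65Y = 2917.95
0.35Y = 2917.95, so Y = 2917.95/0.35 = 8337

Y = 8337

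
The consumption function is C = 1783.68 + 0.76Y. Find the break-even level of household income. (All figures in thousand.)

Y = 7432

At break-even, C = Y: 1783.68 + 0.76Y = Y
0.24Y = 1783.68, so Y = 1783.68/0.24 = 7432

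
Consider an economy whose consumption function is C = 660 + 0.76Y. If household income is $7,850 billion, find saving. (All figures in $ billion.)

C = 660 + 0.76(7850) = 660 + 5966 = 6626
S = Y − C = 7850 − 6626 = 1224

S = 1224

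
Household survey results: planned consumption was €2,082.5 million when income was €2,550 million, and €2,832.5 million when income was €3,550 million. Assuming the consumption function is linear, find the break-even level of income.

MPC = (2832.5 − 2082.5)/(3550 − 2550) = 750/1000 = 0.75
a = 2082.5 − 0.75(2550) = 2082.5 − 1912.5 = 170
Break-even: Y = a/(1−MPC) = 170/0.25 = 680

Y = 680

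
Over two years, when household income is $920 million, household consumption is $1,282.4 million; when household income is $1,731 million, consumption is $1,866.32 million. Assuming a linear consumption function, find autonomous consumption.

MPC = ΔC/ΔY = (1866.32 − 1282.4)/(1731 − 920) = 583.92/811 = 0.72
a = C − MPC·Y = 1282.4 − 0.72(920) = 1282.4 − 662.4 = 620

a = 620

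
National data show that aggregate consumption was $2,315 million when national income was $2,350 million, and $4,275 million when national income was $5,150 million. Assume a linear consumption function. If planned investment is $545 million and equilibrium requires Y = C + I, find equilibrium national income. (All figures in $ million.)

Y = 4050

MPC = (4275 − 2315)/(5150 − 2350) = 1960/2800 = 0.7
a = 2315 − 0.7(2350) = 670
Equilibrium: Y = 670 + 0.7Y + 545
0.3Y = 1215, so Y = 1215/0.3 = 4050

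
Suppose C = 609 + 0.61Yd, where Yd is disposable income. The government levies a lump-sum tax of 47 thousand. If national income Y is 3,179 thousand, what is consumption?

Yd = Y − T = 3179 − 47 = 3132
C = 609 + 0.61(3132) = 609 + 1910.52 = 2519.52

C = 2519.52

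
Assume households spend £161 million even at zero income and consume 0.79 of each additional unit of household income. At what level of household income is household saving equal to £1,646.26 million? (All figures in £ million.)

S = Y − C = -161 + 0.21Y
-161 + 0.21Y = 1646.26, so 0.21Y = 1807.26 and Y = 8606

Y = 8606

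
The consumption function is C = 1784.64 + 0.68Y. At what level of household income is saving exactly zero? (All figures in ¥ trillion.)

Y = 5577

At break-even, C = Y: 1784.64 + 0.68Y = Y
0.32Y = 1784.64, so Y = 1784.64/0.32 = 5577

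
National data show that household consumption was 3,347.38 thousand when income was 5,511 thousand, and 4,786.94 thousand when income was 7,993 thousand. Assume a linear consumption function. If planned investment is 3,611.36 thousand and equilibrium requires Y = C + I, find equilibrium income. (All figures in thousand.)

Y = 8958

MPC = (4786.94 − 3347.38)/(7993 − 5511) = 1439.56/2482 = 0.58
a = 3347.38 − 0.58(5511) = 151
Equilibrium: Y = 151 + 0.58Y + 3611.36
0.42Y = 3762.36, so Y = 3762.36/0.42 = 8958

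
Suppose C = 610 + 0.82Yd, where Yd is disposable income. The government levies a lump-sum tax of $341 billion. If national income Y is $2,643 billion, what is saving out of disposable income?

Yd = Y − T = 2643 − 341 = 2302
C = 610 + 0.82(2302) = 610 + 1887.64 = 2497.64
S = Yd − C = 2302 − 2497.64 = -195.64

S = -195.64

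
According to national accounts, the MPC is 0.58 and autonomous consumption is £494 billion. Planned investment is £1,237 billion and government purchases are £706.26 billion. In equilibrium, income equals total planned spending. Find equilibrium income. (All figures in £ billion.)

Y = C + I + G = 494 + 0.58Y + 1237 + 706.26
Y − 0.58Y = 2437.26
0.42Y = 2437.26, so Y = 2437.26/0.42 = 5803

Y = 5803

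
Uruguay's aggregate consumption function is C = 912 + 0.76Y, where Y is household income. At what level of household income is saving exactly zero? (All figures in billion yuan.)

Y = 3800

At break-even, C = Y: 912 + 0.76Y = Y
0.24Y = 912, so Y = 912/0.24 = 3800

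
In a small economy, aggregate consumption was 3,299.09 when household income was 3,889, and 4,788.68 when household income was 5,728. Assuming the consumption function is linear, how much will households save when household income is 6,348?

MPC = (4788.68 − 3299.09)/(5728 − 3889) = 1489.59/1839 = 0.81
a = 3299.09 − 0.81(3889) = 3299.09 − 3150.09 = 149
C = 149 + 0.81(6348) = 5290.88
S = 6348 − 5290.88 = 1057.12

S = 1057.12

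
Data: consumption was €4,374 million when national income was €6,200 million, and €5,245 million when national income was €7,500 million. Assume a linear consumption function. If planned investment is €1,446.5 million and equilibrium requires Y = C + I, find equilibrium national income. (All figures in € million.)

MPC = (5245 − 4374)/(7500 − 6200) = 871/1300 = 0.67
a = 4374 − 0.67(6200) = 220
Equilibrium: Y = 220 + 0.67Y + 1446.5
0.33Y = 1666.5, so Y = 1666.5/0.33 = 5050

Y = 5050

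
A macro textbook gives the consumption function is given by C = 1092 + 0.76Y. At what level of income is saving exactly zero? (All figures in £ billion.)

Y = 4550

At break-even, C = Y: 1092 + 0.76Y = Y
0.24Y = 1092, so Y = 1092/0.24 = 4550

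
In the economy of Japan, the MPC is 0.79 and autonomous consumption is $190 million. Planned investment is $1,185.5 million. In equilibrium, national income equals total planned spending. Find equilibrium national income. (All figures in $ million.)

Y = C + I = 190 + 0.79Y + 1185.5
Y − 0.79Y = 1375.5
0.21Y = 1375.5, so Y = 1375.5/0.21 = 6550

Y = 6550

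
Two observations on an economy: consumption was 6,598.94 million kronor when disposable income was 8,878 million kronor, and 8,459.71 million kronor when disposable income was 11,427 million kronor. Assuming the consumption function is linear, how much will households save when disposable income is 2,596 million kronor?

S = 582.92

MPC = (8459.71 − 6598.94)/(11427 − 8878) = 1860.77/2549 = 0.73
a = 6598.94 − 0.73(8878) = 6598.94 − 6480.94 = 118
C = 118 + 0.73(2596) = 2013.08
S = 2596 − 2013.08 = 582.92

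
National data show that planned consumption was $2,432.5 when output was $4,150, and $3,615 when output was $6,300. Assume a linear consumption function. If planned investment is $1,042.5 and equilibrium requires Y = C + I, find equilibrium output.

MPC = (3615 − 2432.5)/(6300 − 4150) = 1182.5/2150 = 0.55
a = 2432.5 − 0.55(4150) = 150
Equilibrium: Y = 150 + 0.55Y + 1042.5
0.45Y = 1192.5, so Y = 1192.5/0.45 = 2650

Y = 2650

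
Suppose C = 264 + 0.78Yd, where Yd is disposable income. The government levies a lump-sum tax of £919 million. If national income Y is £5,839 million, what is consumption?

Yd = Y − T = 5839 − 919 = 4920
C = 264 + 0.78(4920) = 264 + 3837.6 = 4101.6

C = 4101.6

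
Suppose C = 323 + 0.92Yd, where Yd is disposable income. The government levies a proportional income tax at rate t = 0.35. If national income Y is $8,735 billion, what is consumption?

C = 5546.53

Yd = (1 − 0.35)(8735) = 0.65(8735) = 5677.75
C = 323 + 0.92(5677.75) = 323 + 5223.53 = 5546.53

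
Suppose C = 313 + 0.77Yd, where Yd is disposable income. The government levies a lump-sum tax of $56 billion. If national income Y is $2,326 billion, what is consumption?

C = 2060.9

Yd = Y − T = 2326 − 56 = 2270
C = 313 + 0.77(2270) = 313 + 1747.9 = 2060.9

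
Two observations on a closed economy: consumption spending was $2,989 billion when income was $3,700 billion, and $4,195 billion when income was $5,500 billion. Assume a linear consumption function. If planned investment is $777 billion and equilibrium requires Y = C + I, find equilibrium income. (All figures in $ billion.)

MPC = (4195 − 2989)/(5500 − 3700) = 1206/1800 = 0.67
a = 2989 − 0.67(3700) = 510
Equilibrium: Y = 510 + 0.67Y + 777
0.33Y = 1287, so Y = 1287/0.33 = 3900

Y = 3900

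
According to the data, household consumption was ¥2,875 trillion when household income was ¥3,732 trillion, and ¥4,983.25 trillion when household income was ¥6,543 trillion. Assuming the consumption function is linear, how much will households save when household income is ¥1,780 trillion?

MPC = (4983.25 − 2875)/(6543 − 3732) = 2108.25/2811 = 0.75
a = 2875 − 0.75(3732) = 2875 − 2799 = 76
C = 76 + 0.75(1780) = 1411
S = 1780 − 1411 = 369

S = 369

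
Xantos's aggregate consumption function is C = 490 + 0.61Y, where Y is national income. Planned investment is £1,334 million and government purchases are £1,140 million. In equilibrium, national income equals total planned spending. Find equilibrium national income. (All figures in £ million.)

Y = 7600

Y = C + I + G = 490 + 0.61Y + 1334 + 1140
Y − 0.61Y = 2964
0.39Y = 2964, so Y = 2964/0.39 = 7600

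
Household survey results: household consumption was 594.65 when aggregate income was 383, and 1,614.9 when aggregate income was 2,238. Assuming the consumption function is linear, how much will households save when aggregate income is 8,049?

MPC = (1614.9 − 594.65)/(2238 − 383) = 1020.25/1855 = 0.55
a = 594.65 − 0.55(383) = 594.65 − 210.65 = 384
C = 384 + 0.55(8049) = 4810.95
S = 8049 − 4810.95 = 3238.05

S = 3238.05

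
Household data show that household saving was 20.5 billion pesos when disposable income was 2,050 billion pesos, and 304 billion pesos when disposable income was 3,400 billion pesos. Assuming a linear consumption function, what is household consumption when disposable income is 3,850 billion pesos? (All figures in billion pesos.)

C = 3451.5

MPS = ΔS/ΔY = (304 − 20.5)/(3400 − 2050) = 283.5/1350 = 0.21
MPC = 1 − MPS = 0.79
Autonomous saving = 20.5 − 0.21(2050) = -410, so a = 410
C = 410 + 0.79(3850) = 410 + 3041.5 = 3451.5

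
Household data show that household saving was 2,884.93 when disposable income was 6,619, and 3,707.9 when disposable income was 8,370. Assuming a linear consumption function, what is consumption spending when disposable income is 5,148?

C = 2954.44

MPS = ΔS/ΔY = (3707.9 − 2884.93)/(8370 − 6619) = 822.97/1751 = 0.47
MPC = 1 − MPS = 0.53
Autonomous saving = 2884.93 − 0.47(6619) = -226, so a = 226
C = 226 + 0.53(5148) = 226 + 2728.44 = 2954.44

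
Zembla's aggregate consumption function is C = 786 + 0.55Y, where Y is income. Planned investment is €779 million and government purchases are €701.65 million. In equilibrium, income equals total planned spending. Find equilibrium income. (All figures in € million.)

Y = 5037

Y = C + I + G = 786 + 0.55Y + 779 + 701.65
Y − 0.55Y = 2266.65
0.45Y = 2266.65, so Y = 2266.65/0.45 = 5037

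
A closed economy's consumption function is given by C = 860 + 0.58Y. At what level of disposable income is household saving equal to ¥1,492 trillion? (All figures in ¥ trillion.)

Y = 5600

S = Y − C = -860 + 0.42Y
-860 + 0.42Y = 1492, so 0.42Y = 2352 and Y = 5600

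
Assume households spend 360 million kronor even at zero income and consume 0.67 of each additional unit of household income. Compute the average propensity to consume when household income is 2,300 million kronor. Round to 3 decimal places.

C = 360 + 0.67(2300) = 1901
APC = C/Y = 1901/2300 = 0.827

APC = 0.827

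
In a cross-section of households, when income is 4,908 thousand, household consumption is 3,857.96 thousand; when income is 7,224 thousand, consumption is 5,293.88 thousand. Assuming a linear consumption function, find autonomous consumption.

a = 815

MPC = ΔC/ΔY = (5293.88 − 3857.96)/(7224 − 4908) = 1435.92/2316 = 0.62
a = C − MPC·Y = 3857.96 − 0.62(4908) = 3857.96 − 3042.96 = 815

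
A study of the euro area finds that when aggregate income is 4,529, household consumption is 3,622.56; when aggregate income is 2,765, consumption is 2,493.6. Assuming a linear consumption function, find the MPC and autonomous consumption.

MPC = 0.64; a = 724

MPC = ΔC/ΔY = (3622.56 − 2493.6)/(4529 − 2765) = 1128.96/1764 = 0.64
a = C − MPC·Y = 2493.6 − 0.64(2765) = 2493.6 − 1769.6 = 724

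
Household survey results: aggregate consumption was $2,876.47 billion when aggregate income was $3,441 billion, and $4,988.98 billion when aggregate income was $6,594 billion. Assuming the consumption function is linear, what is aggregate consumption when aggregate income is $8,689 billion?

C = 6392.63

MPC = (4988.98 − 2876.47)/(6594 − 3441) = 2112.51/3153 = 0.67
a = 2876.47 − 0.67(3441) = 2876.47 − 2305.47 = 571
C = 571 + 0.67(8689) = 571 + 5821.63 = 6392.63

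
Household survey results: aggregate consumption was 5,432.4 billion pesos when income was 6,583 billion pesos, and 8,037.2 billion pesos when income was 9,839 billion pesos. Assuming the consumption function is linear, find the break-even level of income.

Y = 830

MPC = (8037.2 − 5432.4)/(9839 − 6583) = 2604.8/3256 = 0.8
a = 5432.4 − 0.8(6583) = 5432.4 − 5266.4 = 166
Break-even: Y = a/(1−MPC) = 166/0.2 = 830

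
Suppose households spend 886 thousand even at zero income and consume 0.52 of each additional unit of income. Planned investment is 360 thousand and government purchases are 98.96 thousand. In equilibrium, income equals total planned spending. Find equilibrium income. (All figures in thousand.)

Y = C + I + G = 886 + 0.52Y + 360 + 98.96
Y − 0.52Y = 1344.96
0.48Y = 1344.96, so Y = 1344.96/0.48 = 2802

Y = 2802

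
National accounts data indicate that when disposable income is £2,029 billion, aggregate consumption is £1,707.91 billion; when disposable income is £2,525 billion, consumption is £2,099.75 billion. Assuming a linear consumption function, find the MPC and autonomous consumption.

MPC = ΔC/ΔY = (2099.75 − 1707.91)/(2525 − 2029) = 391.84/496 = 0.79
a = C − MPC·Y = 1707.91 − 0.79(2029) = 1707.91 − 1602.91 = 105

MPC = 0.79; a = 105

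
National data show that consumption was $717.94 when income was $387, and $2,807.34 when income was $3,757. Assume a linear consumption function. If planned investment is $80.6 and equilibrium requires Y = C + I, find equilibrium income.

MPC = (2807.34 − 717.94)/(3757 − 387) = 2089.4/3370 = 0.62
a = 717.94 − 0.62(387) = 478
Equilibrium: Y = 478 + 0.62Y + 80.6
0.38Y = 558.6, so Y = 558.6/0.38 = 1470

Y = 1470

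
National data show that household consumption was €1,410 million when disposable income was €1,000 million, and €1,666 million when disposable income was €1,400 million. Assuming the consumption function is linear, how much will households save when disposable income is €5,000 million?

S = 1030

MPC = (1666 − 1410)/(1400 − 1000) = 256/400 = 0.64
a = 1410 − 0.64(1000) = 1410 − 640 = 770
C = 770 + 0.64(5000) = 3970
S = 5000 − 3970 = 1030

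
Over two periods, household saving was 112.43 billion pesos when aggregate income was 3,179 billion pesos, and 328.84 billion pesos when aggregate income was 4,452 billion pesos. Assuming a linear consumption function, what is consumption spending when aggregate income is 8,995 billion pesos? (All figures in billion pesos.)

C = 7893.85

MPS = ΔS/ΔY = (328.84 − 112.43)/(4452 − 3179) = 216.41/1273 = 0.17
MPC = 1 − MPS = 0.83
Autonomous saving = 112.43 − 0.17(3179) = -428, so a = 428
C = 428 + 0.83(8995) = 428 + 7465.85 = 7893.85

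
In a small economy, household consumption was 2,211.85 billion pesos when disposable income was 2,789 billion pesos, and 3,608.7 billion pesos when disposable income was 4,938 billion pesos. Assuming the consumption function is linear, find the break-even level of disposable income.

MPC = (3608.7 − 2211.85)/(4938 − 2789) = 1396.85/2149 = 0.65
a = 2211.85 − 0.65(2789) = 2211.85 − 1812.85 = 399
Break-even: Y = a/(1−MPC) = 399/0.35 = 1140

Y = 1140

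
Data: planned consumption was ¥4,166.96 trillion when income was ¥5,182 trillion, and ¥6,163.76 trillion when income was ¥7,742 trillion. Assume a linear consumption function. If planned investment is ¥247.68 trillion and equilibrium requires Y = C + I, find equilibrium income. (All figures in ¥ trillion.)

MPC = (6163.76 − 4166.96)/(7742 − 5182) = 1996.8/2560 = 0.78
a = 4166.96 − 0.78(5182) = 125
Equilibrium: Y = 125 + 0.78Y + 247.68
0.22Y = 372.68, so Y = 372.68/0.22 = 1694

Y = 1694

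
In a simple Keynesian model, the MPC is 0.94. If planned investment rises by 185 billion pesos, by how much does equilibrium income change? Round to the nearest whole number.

ΔY ≈ 3083

The multiplier is 1/(1 − MPC) = 1/0.06.
ΔY = 185/0.06 = 3083.33 ≈ 3083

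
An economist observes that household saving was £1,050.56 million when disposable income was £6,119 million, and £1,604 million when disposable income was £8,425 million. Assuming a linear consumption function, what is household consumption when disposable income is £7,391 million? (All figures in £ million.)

MPS = ΔS/ΔY = (1604 − 1050.56)/(8425 − 6119) = 553.44/2306 = 0.24
MPC = 1 − MPS = 0.76
Autonomous saving = 1050.56 − 0.24(6119) = -418, so a = 418
C = 418 + 0.76(7391) = 418 + 5617.16 = 6035.16

C = 6035.16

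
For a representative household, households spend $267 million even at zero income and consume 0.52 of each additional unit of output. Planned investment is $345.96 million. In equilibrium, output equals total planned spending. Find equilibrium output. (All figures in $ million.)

Y = 1277

Y = C + I = 267 + 0.52Y + 345.96
Y − 0.52Y = 612.96
0.48Y = 612.96, so Y = 612.96/0.48 = 1277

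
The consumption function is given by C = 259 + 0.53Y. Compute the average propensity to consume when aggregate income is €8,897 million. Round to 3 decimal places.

C = 259 + 0.53(8897) = 4974.41
APC = C/Y = 4974.41/8897 = 0.559

APC = 0.559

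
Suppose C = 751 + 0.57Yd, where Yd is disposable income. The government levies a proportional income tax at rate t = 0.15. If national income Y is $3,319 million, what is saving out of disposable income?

Yd = (1 − 0.15)(3319) = 0.85(3319) = 2821.15
C = 751 + 0.57(2821.15) = 751 + 1608.0555 = 2359.0555
S = Yd − C = 2821.15 − 2359.0555 = 462.0945

S = 462.0945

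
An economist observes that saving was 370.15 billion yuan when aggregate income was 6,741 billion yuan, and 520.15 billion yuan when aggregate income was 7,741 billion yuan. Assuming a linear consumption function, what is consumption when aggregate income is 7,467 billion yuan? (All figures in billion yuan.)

C = 6987.95

MPS = ΔS/ΔY = (520.15 − 370.15)/(7741 − 6741) = 150/1000 = 0.15
MPC = 1 − MPS = 0.85
Autonomous saving = 370.15 − 0.15(6741) = -641, so a = 641
C = 641 + 0.85(7467) = 641 + 6346.95 = 6987.95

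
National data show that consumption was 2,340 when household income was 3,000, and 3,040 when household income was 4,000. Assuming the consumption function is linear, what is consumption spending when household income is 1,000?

C = 940

MPC = (3040 − 2340)/(4000 − 3000) = 700/1000 = 0.7
a = 2340 − 0.7(3000) = 2340 − 2100 = 240
C = 240 + 0.7(1000) = 240 + 700 = 940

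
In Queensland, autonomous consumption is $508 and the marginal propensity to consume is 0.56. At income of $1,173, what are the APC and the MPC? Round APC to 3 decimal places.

APC = 0.993; MPC = 0.56

MPC = 0.56 (the slope of the consumption function)
C = 508 + 0.56(1173) = 1164.88, so APC = 1164.88/1173 = 0.993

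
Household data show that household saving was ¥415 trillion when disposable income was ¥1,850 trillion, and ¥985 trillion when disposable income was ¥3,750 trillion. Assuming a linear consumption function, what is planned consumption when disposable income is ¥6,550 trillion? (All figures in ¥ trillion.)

MPS = ΔS/ΔY = (985 − 415)/(3750 − 1850) = 570/1900 = 0.3
MPC = 1 − MPS = 0.7
Autonomous saving = 415 − 0.3(1850) = -140, so a = 140
C = 140 + 0.7(6550) = 140 + 4585 = 4725

C = 4725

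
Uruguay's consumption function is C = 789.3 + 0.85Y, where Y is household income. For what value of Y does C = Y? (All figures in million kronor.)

Y = 5262

At break-even, C = Y: 789.3 + 0.85Y = Y
0.15Y = 789.3, so Y = 789.3/0.15 = 5262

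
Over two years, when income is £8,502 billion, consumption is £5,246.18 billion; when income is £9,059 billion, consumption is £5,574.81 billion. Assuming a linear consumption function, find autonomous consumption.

MPC = ΔC/ΔY = (5574.81 − 5246.18)/(9059 − 8502) = 328.63/557 = 0.59
a = C − MPC·Y = 5246.18 − 0.59(8502) = 5246.18 − 5016.18 = 230

a = 230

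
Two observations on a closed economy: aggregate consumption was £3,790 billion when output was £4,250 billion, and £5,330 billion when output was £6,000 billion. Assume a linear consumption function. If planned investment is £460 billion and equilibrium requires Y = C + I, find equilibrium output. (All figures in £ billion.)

MPC = (5330 − 3790)/(6000 − 4250) = 1540/1750 = 0.88
a = 3790 − 0.88(4250) = 50
Equilibrium: Y = 50 + 0.88Y + 460
0.12Y = 510, so Y = 510/0.12 = 4250

Y = 4250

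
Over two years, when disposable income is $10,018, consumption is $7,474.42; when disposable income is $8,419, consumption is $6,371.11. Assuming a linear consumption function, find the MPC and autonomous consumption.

MPC = ΔC/ΔY = (7474.42 − 6371.11)/(10018 − 8419) = 1103.31/1599 = 0.69
a = C − MPC·Y = 6371.11 − 0.69(8419) = 6371.11 − 5809.11 = 562

MPC = 0.69; a = 562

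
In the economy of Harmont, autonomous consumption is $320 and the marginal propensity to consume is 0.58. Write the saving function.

S = -320 + 0.42Y

S = Y − C = Y − (320 + 0.58Y) = -320 + (1 − 0.58)Y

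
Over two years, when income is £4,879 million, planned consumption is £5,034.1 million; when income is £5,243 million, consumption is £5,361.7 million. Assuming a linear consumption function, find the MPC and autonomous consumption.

MPC = ΔC/ΔY = (5361.7 − 5034.1)/(5243 − 4879) = 327.6/364 = 0.9
a = C − MPC·Y = 5034.1 − 0.9(4879) = 5034.1 − 4391.1 = 643

MPC = 0.9; a = 643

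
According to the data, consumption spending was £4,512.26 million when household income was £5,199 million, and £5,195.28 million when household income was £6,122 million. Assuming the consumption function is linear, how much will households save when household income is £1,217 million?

S = -348.58

MPC = (5195.28 − 4512.26)/(6122 − 5199) = 683.02/923 = 0.74
a = 4512.26 − 0.74(5199) = 4512.26 − 3847.26 = 665
C = 665 + 0.74(1217) = 1565.58
S = 1217 − 1565.58 = -348.58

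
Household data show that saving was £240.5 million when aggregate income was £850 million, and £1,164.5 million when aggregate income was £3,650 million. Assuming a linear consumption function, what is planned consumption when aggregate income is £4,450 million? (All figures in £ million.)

MPS = ΔS/ΔY = (1164.5 − 240.5)/(3650 − 850) = 924/2800 = 0.33
MPC = 1 − MPS = 0.67
Autonomous saving = 240.5 − 0.33(850) = -40, so a = 40
C = 40 + 0.67(4450) = 40 + 2981.5 = 3021.5

C = 3021.5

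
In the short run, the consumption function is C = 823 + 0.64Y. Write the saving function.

S = -823 + 0.36Y

S = Y − C = Y − (823 + 0.64Y) = -823 + (1 − 0.64)Y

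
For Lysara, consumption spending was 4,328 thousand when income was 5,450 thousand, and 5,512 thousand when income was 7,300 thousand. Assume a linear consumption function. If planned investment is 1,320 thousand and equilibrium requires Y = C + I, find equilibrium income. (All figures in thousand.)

Y = 6000

MPC = (5512 − 4328)/(7300 − 5450) = 1184/1850 = 0.64
a = 4328 − 0.64(5450) = 840
Equilibrium: Y = 840 + 0.64Y + 1320
0.36Y = 2160, so Y = 2160/0.36 = 6000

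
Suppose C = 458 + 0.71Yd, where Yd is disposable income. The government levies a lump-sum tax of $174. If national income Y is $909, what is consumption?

C = 979.85

Yd = Y − T = 909 − 174 = 735
C = 458 + 0.71(735) = 458 + 521.85 = 979.85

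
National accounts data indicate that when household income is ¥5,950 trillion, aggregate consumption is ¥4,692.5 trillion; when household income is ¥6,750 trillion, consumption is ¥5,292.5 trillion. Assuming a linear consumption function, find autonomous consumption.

a = 230

MPC = ΔC/ΔY = (5292.5 − 4692.5)/(6750 − 5950) = 600/800 = 0.75
a = C − MPC·Y = 4692.5 − 0.75(5950) = 4692.5 − 4462.5 = 230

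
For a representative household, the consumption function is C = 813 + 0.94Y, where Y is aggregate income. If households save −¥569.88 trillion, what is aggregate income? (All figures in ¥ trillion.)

S = Y − C = -813 + 0.06Y
-813 + 0.06Y = -569.88, so 0.06Y = 243.12 and Y = 4052

Y = 4052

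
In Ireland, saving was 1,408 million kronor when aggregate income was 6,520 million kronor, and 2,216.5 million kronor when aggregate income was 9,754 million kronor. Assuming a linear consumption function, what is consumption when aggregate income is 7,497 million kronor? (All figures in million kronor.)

MPS = ΔS/ΔY = (2216.5 − 1408)/(9754 − 6520) = 808.5/3234 = 0.25
MPC = 1 − MPS = 0.75
Autonomous saving = 1408 − 0.25(6520) = -222, so a = 222
C = 222 + 0.75(7497) = 222 + 5622.75 = 5844.75

C = 5844.75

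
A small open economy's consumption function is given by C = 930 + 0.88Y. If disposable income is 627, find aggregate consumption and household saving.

C = 1481.76; S = -854.76

C = 930 + 0.88(627) = 930 + 551.76 = 1481.76
S = Y − C = 627 − 1481.76 = -854.76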